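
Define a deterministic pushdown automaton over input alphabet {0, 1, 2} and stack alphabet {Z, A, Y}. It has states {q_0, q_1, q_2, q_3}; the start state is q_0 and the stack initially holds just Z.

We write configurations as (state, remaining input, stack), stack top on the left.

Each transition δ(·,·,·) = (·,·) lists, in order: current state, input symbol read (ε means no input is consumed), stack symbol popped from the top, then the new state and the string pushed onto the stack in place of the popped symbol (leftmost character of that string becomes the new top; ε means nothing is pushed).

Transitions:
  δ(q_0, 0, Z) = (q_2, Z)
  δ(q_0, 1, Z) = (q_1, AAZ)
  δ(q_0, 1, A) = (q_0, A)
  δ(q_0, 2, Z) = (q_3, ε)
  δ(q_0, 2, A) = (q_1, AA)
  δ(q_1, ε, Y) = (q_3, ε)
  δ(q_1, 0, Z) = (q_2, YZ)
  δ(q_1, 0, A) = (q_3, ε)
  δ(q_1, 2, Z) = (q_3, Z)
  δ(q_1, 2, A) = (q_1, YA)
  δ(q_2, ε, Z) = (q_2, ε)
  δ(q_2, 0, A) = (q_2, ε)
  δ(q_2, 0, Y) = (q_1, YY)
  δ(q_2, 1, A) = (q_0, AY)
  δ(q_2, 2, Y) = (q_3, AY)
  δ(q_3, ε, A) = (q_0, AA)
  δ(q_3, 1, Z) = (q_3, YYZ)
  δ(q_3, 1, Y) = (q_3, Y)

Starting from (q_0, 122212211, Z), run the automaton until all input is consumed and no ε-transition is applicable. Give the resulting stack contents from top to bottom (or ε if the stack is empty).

(q_0, 122212211, Z)
  read 1, top Z: go to q_1, push AAZ → (q_1, 22212211, AAZ)
  read 2, top A: go to q_1, push YA → (q_1, 2212211, YAAZ)
  ε-move, top Y: go to q_3, push ε → (q_3, 2212211, AAZ)
  ε-move, top A: go to q_0, push AA → (q_0, 2212211, AAAZ)
  read 2, top A: go to q_1, push AA → (q_1, 212211, AAAAZ)
  read 2, top A: go to q_1, push YA → (q_1, 12211, YAAAAZ)
  ε-move, top Y: go to q_3, push ε → (q_3, 12211, AAAAZ)
  ε-move, top A: go to q_0, push AA → (q_0, 12211, AAAAAZ)
  read 1, top A: go to q_0, push A → (q_0, 2211, AAAAAZ)
  read 2, top A: go to q_1, push AA → (q_1, 211, AAAAAAZ)
  read 2, top A: go to q_1, push YA → (q_1, 11, YAAAAAAZ)
  ε-move, top Y: go to q_3, push ε → (q_3, 11, AAAAAAZ)
  ε-move, top A: go to q_0, push AA → (q_0, 11, AAAAAAAZ)
  read 1, top A: go to q_0, push A → (q_0, 1, AAAAAAAZ)
  read 1, top A: go to q_0, push A → (q_0, ε, AAAAAAAZ)
All input consumed in state q_0 with stack AAAAAAAZ.

AAAAAAAZ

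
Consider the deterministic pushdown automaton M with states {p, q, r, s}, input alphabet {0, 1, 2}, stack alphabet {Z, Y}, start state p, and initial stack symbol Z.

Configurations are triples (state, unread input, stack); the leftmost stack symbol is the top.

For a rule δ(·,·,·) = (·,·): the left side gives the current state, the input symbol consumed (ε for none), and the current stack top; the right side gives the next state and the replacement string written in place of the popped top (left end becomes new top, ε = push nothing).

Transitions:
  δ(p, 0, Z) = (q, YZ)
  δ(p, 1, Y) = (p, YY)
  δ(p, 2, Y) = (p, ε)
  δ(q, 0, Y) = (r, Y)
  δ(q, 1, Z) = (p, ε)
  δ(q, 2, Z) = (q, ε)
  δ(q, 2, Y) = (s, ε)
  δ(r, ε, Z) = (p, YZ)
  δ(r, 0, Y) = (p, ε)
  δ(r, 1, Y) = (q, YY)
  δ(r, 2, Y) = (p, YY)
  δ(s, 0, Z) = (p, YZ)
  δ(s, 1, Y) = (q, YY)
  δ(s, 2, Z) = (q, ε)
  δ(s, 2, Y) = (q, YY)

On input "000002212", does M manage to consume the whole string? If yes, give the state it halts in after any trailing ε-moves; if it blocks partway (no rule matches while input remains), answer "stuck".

p

(p, 000002212, Z)
  read 0, top Z: go to q, push YZ → (q, 00002212, YZ)
  read 0, top Y: go to r, push Y → (r, 0002212, YZ)
  read 0, top Y: go to p, push ε → (p, 002212, Z)
  read 0, top Z: go to q, push YZ → (q, 02212, YZ)
  read 0, top Y: go to r, push Y → (r, 2212, YZ)
  read 2, top Y: go to p, push YY → (p, 212, YYZ)
  read 2, top Y: go to p, push ε → (p, 12, YZ)
  read 1, top Y: go to p, push YY → (p, 2, YYZ)
  read 2, top Y: go to p, push ε → (p, ε, YZ)
All input consumed; M is in state p.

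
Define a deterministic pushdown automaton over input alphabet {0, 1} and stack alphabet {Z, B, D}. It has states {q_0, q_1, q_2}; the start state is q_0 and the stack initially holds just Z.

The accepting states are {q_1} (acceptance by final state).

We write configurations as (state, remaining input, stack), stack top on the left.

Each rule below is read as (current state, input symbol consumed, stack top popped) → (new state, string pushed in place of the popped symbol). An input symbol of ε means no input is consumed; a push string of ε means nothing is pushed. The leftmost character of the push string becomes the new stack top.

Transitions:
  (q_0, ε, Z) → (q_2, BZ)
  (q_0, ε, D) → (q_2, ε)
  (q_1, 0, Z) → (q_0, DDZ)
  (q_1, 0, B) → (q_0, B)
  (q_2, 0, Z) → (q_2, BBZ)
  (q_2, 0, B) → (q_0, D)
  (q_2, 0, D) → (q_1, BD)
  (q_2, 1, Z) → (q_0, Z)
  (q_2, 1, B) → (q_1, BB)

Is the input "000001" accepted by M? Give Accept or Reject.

(q_0, 000001, Z) ⊢ (q_2, 000001, BZ) ⊢ (q_0, 00001, DZ) ⊢ (q_2, 00001, Z) ⊢ (q_2, 0001, BBZ) ⊢ (q_0, 001, DBZ) ⊢ (q_2, 001, BZ) ⊢ (q_0, 01, DZ) ⊢ (q_2, 01, Z) ⊢ (q_2, 1, BBZ) ⊢ (q_1, ε, BBBZ)
All input consumed; state q_1 ∈ F.

Accept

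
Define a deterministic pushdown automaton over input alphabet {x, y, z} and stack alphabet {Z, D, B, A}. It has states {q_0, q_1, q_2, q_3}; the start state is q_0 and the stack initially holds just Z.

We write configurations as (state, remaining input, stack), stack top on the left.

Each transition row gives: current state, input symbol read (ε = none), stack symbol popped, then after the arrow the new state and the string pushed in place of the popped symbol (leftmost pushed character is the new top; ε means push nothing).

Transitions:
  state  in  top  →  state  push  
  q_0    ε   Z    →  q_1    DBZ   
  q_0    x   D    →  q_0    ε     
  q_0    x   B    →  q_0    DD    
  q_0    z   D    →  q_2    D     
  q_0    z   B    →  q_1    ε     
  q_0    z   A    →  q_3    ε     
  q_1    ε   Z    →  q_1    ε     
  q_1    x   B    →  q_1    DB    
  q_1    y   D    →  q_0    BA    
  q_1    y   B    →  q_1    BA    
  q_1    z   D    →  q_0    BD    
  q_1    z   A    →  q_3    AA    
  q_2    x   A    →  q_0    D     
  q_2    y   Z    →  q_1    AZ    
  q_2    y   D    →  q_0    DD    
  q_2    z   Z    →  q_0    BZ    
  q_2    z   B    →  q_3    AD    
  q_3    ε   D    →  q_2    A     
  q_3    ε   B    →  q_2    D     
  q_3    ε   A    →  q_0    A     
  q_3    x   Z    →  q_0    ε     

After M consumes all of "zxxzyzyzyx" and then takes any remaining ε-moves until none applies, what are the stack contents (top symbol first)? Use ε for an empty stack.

(q_0, zxxzyzyzyx, Z)
  ε-move, top Z: go to q_1, push DBZ → (q_1, zxxzyzyzyx, DBZ)
  read z, top D: go to q_0, push BD → (q_0, xxzyzyzyx, BDBZ)
  read x, top B: go to q_0, push DD → (q_0, xzyzyzyx, DDDBZ)
  read x, top D: go to q_0, push ε → (q_0, zyzyzyx, DDBZ)
  read z, top D: go to q_2, push D → (q_2, yzyzyx, DDBZ)
  read y, top D: go to q_0, push DD → (q_0, zyzyx, DDDBZ)
  read z, top D: go to q_2, push D → (q_2, yzyx, DDDBZ)
  read y, top D: go to q_0, push DD → (q_0, zyx, DDDDBZ)
  read z, top D: go to q_2, push D → (q_2, yx, DDDDBZ)
  read y, top D: go to q_0, push DD → (q_0, x, DDDDDBZ)
  read x, top D: go to q_0, push ε → (q_0, ε, DDDDBZ)
All input consumed in state q_0 with stack DDDDBZ.

DDDDBZ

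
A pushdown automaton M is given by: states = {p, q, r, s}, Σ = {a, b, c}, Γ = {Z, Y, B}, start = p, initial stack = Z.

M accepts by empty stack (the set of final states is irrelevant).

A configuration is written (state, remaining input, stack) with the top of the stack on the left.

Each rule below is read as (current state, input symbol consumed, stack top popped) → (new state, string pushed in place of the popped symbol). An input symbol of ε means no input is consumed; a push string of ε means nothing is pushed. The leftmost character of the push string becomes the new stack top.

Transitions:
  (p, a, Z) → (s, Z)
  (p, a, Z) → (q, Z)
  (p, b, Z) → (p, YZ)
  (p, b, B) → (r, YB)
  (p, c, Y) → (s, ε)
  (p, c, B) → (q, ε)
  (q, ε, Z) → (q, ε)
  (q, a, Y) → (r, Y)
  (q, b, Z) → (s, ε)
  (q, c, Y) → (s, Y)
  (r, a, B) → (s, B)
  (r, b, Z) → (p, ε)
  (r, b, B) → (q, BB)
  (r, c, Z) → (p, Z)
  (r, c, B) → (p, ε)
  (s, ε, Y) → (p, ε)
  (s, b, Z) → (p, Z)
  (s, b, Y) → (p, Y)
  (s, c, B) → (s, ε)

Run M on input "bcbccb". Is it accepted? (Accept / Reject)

No computation consumes all input and empties the stack.

Reject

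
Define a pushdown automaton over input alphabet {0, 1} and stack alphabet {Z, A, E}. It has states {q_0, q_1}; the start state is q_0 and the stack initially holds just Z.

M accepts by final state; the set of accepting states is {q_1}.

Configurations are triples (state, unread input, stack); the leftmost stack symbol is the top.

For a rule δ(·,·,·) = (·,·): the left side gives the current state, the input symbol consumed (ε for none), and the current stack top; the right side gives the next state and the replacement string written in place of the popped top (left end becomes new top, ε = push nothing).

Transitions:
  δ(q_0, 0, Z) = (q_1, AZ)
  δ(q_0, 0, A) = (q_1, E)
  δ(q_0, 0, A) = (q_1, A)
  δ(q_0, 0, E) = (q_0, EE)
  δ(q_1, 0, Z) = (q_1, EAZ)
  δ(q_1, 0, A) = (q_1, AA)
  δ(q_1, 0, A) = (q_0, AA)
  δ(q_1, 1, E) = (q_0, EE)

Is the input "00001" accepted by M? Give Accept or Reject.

No computation consumes all input and reaches a final state.

Reject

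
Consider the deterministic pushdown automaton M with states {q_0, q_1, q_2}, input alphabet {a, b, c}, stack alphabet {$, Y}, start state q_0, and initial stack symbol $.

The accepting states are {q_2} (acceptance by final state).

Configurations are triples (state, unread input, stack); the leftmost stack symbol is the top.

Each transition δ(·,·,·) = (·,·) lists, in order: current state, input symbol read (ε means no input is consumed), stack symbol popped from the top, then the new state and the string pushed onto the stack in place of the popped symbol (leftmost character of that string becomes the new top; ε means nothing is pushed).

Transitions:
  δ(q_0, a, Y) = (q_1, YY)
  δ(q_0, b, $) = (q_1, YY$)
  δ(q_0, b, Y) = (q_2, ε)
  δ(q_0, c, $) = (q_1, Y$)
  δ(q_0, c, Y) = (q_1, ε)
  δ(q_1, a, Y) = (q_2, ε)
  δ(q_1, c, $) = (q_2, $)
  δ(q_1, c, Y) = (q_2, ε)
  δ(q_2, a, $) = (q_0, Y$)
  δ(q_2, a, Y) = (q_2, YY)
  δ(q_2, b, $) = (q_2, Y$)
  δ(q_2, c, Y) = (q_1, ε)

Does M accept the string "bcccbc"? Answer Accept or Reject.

Reject

(q_0, bcccbc, $)
  read b, top $: go to q_1, push YY$ → (q_1, cccbc, YY$)
  read c, top Y: go to q_2, push ε → (q_2, ccbc, Y$)
  read c, top Y: go to q_1, push ε → (q_1, cbc, $)
  read c, top $: go to q_2, push $ → (q_2, bc, $)
  read b, top $: go to q_2, push Y$ → (q_2, c, Y$)
  read c, top Y: go to q_1, push ε → (q_1, ε, $)
All input consumed; state q_1 ∉ F and no further ε-move applies.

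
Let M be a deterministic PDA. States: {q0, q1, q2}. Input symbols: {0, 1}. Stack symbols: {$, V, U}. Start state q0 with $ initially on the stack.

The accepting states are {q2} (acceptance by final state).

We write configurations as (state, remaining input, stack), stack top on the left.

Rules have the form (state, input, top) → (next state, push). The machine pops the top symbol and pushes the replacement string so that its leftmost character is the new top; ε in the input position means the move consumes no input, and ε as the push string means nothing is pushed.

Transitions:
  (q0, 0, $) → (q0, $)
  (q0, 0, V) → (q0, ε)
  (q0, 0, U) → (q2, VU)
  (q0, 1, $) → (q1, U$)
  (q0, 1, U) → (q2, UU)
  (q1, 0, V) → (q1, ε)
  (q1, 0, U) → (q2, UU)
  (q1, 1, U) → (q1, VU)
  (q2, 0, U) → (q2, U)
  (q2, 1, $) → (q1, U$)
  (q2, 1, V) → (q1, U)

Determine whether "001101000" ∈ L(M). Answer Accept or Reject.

Accept

(q0, 001101000, $)
  read 0, top $: go to q0, push $ → (q0, 01101000, $)
  read 0, top $: go to q0, push $ → (q0, 1101000, $)
  read 1, top $: go to q1, push U$ → (q1, 101000, U$)
  read 1, top U: go to q1, push VU → (q1, 01000, VU$)
  read 0, top V: go to q1, push ε → (q1, 1000, U$)
  read 1, top U: go to q1, push VU → (q1, 000, VU$)
  read 0, top V: go to q1, push ε → (q1, 00, U$)
  read 0, top U: go to q2, push UU → (q2, 0, UU$)
  read 0, top U: go to q2, push U → (q2, ε, UU$)
All input consumed; state q2 ∈ F.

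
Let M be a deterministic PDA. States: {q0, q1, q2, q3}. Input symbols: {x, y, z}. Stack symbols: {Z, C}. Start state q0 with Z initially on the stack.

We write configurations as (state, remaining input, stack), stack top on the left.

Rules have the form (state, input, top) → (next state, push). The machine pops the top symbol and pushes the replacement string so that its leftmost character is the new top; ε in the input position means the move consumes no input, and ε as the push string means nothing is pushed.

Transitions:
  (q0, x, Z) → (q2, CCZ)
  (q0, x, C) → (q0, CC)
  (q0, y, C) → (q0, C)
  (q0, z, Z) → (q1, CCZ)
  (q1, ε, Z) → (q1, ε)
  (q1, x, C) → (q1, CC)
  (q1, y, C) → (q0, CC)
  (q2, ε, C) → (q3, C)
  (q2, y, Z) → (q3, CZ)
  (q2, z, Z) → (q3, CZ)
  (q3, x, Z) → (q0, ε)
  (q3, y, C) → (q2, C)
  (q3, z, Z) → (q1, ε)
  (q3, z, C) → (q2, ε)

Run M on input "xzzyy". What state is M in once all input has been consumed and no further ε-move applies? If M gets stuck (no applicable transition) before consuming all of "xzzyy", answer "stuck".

(q0, xzzyy, Z)
  read x, top Z: go to q2, push CCZ → (q2, zzyy, CCZ)
  ε-move, top C: go to q3, push C → (q3, zzyy, CCZ)
  read z, top C: go to q2, push ε → (q2, zyy, CZ)
  ε-move, top C: go to q3, push C → (q3, zyy, CZ)
  read z, top C: go to q2, push ε → (q2, yy, Z)
  read y, top Z: go to q3, push CZ → (q3, y, CZ)
  read y, top C: go to q2, push C → (q2, ε, CZ)
  ε-move, top C: go to q3, push C → (q3, ε, CZ)
All input consumed; M is in state q3.

q3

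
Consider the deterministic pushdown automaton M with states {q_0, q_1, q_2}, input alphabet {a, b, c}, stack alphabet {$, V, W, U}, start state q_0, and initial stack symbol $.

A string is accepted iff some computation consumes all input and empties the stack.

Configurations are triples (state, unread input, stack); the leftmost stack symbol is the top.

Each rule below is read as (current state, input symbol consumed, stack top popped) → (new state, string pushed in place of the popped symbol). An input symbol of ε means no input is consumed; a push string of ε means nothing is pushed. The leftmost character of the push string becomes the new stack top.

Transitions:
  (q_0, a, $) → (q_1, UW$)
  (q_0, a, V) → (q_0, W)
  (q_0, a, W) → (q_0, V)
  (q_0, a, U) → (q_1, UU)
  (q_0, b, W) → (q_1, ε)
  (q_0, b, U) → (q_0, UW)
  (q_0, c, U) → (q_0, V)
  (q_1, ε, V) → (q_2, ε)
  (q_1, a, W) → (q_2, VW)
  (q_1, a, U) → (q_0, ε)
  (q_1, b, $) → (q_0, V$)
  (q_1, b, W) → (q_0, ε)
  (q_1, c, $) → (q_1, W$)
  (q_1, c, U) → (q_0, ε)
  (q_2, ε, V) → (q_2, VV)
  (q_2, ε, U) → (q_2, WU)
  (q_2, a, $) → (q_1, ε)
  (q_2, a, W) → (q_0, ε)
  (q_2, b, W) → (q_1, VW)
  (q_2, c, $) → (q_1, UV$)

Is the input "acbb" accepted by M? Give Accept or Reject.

(q_0, acbb, $)
  read a, top $: go to q_1, push UW$ → (q_1, cbb, UW$)
  read c, top U: go to q_0, push ε → (q_0, bb, W$)
  read b, top W: go to q_1, push ε → (q_1, b, $)
  read b, top $: go to q_0, push V$ → (q_0, ε, V$)
All input consumed; stack is V$, not empty, and no further ε-move applies.

Reject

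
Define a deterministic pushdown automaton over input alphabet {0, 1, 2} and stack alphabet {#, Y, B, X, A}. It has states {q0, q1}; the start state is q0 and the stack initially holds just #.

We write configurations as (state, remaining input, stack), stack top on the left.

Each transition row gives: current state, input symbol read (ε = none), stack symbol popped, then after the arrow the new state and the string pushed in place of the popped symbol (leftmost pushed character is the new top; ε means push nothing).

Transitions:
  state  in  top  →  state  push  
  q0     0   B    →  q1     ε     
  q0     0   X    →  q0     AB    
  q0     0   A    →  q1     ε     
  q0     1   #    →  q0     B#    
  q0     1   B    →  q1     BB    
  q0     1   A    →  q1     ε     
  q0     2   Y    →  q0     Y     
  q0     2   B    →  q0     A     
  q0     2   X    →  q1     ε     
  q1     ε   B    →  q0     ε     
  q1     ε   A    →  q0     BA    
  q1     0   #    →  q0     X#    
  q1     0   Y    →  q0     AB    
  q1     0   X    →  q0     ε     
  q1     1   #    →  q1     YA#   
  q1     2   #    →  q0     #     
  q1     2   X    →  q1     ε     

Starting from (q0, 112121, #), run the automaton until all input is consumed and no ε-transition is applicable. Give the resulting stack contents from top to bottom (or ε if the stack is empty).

(q0, 112121, #)
  read 1, top #: go to q0, push B# → (q0, 12121, B#)
  read 1, top B: go to q1, push BB → (q1, 2121, BB#)
  ε-move, top B: go to q0, push ε → (q0, 2121, B#)
  read 2, top B: go to q0, push A → (q0, 121, A#)
  read 1, top A: go to q1, push ε → (q1, 21, #)
  read 2, top #: go to q0, push # → (q0, 1, #)
  read 1, top #: go to q0, push B# → (q0, ε, B#)
All input consumed in state q0 with stack B#.

B#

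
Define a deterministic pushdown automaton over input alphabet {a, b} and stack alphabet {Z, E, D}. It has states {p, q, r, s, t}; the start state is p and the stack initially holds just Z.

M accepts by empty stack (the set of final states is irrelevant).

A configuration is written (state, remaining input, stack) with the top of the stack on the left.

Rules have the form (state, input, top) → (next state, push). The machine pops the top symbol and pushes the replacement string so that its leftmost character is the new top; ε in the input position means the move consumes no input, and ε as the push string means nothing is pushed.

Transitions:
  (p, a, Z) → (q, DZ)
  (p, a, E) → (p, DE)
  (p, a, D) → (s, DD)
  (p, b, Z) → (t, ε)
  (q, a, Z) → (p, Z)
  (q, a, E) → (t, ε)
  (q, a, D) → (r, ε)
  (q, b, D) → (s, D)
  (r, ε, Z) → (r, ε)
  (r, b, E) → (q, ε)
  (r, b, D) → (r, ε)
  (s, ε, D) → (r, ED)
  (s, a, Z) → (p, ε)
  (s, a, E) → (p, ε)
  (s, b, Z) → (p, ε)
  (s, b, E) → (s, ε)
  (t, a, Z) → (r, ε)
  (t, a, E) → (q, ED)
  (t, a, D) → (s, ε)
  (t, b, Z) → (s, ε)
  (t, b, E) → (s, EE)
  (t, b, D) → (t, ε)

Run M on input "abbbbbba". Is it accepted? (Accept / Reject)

(p, abbbbbba, Z)
  read a, top Z: go to q, push DZ → (q, bbbbbba, DZ)
  read b, top D: go to s, push D → (s, bbbbba, DZ)
  ε-move, top D: go to r, push ED → (r, bbbbba, EDZ)
  read b, top E: go to q, push ε → (q, bbbba, DZ)
  read b, top D: go to s, push D → (s, bbba, DZ)
  ε-move, top D: go to r, push ED → (r, bbba, EDZ)
  read b, top E: go to q, push ε → (q, bba, DZ)
  read b, top D: go to s, push D → (s, ba, DZ)
  ε-move, top D: go to r, push ED → (r, ba, EDZ)
  read b, top E: go to q, push ε → (q, a, DZ)
  read a, top D: go to r, push ε → (r, ε, Z)
  ε-move, top Z: go to r, push ε → (r, ε, ε)
All input consumed and the stack is empty.

Accept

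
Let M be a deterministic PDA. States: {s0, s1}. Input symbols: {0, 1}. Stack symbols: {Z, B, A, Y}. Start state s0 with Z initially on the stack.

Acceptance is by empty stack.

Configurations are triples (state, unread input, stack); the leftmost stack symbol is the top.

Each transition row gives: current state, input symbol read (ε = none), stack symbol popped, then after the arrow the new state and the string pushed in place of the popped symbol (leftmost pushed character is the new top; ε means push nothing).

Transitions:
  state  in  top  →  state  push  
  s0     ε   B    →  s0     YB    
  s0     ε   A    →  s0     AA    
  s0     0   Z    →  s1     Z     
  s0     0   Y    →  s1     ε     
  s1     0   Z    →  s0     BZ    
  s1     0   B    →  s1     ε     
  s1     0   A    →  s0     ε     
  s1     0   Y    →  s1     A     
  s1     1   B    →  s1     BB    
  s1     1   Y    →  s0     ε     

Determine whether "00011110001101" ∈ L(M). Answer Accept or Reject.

Reject

(s0, 00011110001101, Z)
  read 0, top Z: go to s1, push Z → (s1, 0011110001101, Z)
  read 0, top Z: go to s0, push BZ → (s0, 011110001101, BZ)
  ε-move, top B: go to s0, push YB → (s0, 011110001101, YBZ)
  read 0, top Y: go to s1, push ε → (s1, 11110001101, BZ)
  read 1, top B: go to s1, push BB → (s1, 1110001101, BBZ)
  read 1, top B: go to s1, push BB → (s1, 110001101, BBBZ)
  read 1, top B: go to s1, push BB → (s1, 10001101, BBBBZ)
  read 1, top B: go to s1, push BB → (s1, 0001101, BBBBBZ)
  read 0, top B: go to s1, push ε → (s1, 001101, BBBBZ)
  read 0, top B: go to s1, push ε → (s1, 01101, BBBZ)
  read 0, top B: go to s1, push ε → (s1, 1101, BBZ)
  read 1, top B: go to s1, push BB → (s1, 101, BBBZ)
  read 1, top B: go to s1, push BB → (s1, 01, BBBBZ)
  read 0, top B: go to s1, push ε → (s1, 1, BBBZ)
  read 1, top B: go to s1, push BB → (s1, ε, BBBBZ)
All input consumed; stack is BBBBZ, not empty, and no further ε-move applies.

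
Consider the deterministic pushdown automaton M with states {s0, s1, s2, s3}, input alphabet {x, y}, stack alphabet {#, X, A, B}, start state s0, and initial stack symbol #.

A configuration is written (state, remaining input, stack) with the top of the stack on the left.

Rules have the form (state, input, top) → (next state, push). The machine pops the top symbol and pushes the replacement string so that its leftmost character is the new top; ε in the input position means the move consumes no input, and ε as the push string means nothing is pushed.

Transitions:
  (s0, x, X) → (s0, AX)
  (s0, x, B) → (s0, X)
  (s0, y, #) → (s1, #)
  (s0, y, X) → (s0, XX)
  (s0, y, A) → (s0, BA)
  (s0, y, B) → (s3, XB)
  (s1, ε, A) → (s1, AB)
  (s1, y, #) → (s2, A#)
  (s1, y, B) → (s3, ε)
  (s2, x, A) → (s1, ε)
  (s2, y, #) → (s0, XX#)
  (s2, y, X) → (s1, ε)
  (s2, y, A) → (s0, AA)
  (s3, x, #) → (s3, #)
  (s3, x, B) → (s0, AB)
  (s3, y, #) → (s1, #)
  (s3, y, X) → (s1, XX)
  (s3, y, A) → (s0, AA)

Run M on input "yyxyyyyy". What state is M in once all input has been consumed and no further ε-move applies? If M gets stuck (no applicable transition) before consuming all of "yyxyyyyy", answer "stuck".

s1

(s0, yyxyyyyy, #)
  read y, top #: go to s1, push # → (s1, yxyyyyy, #)
  read y, top #: go to s2, push A# → (s2, xyyyyy, A#)
  read x, top A: go to s1, push ε → (s1, yyyyy, #)
  read y, top #: go to s2, push A# → (s2, yyyy, A#)
  read y, top A: go to s0, push AA → (s0, yyy, AA#)
  read y, top A: go to s0, push BA → (s0, yy, BAA#)
  read y, top B: go to s3, push XB → (s3, y, XBAA#)
  read y, top X: go to s1, push XX → (s1, ε, XXBAA#)
All input consumed; M is in state s1.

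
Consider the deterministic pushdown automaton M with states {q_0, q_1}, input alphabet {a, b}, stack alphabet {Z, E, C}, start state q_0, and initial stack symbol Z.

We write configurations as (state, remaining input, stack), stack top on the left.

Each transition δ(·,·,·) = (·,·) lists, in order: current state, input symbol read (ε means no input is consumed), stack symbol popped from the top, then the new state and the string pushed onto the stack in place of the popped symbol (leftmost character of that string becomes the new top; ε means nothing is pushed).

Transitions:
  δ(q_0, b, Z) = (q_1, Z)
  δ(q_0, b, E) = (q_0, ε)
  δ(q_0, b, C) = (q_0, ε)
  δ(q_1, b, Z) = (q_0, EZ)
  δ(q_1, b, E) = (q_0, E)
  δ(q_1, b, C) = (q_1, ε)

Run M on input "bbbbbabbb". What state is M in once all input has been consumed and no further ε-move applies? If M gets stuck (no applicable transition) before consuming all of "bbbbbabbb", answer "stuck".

(q_0, bbbbbabbb, Z) ⊢ (q_1, bbbbabbb, Z) ⊢ (q_0, bbbabbb, EZ) ⊢ (q_0, bbabbb, Z) ⊢ (q_1, babbb, Z) ⊢ (q_0, abbb, EZ)
No transition for (q_0, a, top E); M blocks with input abbb remaining.

stuck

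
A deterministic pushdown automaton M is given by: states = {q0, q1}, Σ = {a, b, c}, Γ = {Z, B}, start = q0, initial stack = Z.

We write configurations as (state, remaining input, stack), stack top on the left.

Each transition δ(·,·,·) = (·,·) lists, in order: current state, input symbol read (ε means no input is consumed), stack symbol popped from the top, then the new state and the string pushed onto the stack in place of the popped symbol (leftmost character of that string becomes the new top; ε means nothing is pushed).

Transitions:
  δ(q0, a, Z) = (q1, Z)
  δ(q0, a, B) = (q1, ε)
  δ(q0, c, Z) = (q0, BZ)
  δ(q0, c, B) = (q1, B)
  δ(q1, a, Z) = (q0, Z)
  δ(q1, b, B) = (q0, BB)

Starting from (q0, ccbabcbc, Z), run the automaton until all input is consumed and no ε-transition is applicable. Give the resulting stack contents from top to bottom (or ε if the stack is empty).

(q0, ccbabcbc, Z)
  read c, top Z: go to q0, push BZ → (q0, cbabcbc, BZ)
  read c, top B: go to q1, push B → (q1, babcbc, BZ)
  read b, top B: go to q0, push BB → (q0, abcbc, BBZ)
  read a, top B: go to q1, push ε → (q1, bcbc, BZ)
  read b, top B: go to q0, push BB → (q0, cbc, BBZ)
  read c, top B: go to q1, push B → (q1, bc, BBZ)
  read b, top B: go to q0, push BB → (q0, c, BBBZ)
  read c, top B: go to q1, push B → (q1, ε, BBBZ)
All input consumed in state q1 with stack BBBZ.

BBBZ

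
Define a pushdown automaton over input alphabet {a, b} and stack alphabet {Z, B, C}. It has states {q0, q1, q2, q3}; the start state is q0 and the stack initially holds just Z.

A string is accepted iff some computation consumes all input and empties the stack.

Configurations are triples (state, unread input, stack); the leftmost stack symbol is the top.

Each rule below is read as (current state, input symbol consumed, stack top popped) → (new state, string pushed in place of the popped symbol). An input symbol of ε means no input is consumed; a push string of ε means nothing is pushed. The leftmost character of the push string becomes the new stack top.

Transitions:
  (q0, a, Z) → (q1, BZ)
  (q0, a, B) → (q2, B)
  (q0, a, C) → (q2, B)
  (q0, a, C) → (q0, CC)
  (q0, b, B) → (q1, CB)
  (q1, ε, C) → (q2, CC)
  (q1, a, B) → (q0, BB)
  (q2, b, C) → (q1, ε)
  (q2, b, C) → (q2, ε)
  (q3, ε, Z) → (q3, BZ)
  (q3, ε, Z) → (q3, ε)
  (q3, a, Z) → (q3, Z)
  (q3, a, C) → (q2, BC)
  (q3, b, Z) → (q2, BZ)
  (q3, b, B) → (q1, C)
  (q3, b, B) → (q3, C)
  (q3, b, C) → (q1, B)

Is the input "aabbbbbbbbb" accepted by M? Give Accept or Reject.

No computation consumes all input and empties the stack.

Reject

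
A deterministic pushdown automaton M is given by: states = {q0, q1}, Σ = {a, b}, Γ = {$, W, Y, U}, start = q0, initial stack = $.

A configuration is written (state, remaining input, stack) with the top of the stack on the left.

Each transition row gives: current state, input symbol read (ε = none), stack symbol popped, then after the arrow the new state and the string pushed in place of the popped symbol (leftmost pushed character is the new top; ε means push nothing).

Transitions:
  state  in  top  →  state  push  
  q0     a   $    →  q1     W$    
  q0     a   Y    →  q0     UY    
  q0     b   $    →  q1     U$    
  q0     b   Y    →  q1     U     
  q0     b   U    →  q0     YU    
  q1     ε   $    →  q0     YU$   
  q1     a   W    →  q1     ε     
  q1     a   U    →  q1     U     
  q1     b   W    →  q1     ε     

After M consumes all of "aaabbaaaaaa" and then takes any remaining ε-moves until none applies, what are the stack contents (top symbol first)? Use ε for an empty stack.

UUYU$

(q0, aaabbaaaaaa, $) ⊢ (q1, aabbaaaaaa, W$) ⊢ (q1, abbaaaaaa, $) ⊢ (q0, abbaaaaaa, YU$) ⊢ (q0, bbaaaaaa, UYU$) ⊢ (q0, baaaaaa, YUYU$) ⊢ (q1, aaaaaa, UUYU$) ⊢ (q1, aaaaa, UUYU$) ⊢ (q1, aaaa, UUYU$) ⊢ (q1, aaa, UUYU$) ⊢ (q1, aa, UUYU$) ⊢ (q1, a, UUYU$) ⊢ (q1, ε, UUYU$)
All input consumed in state q1 with stack UUYU$.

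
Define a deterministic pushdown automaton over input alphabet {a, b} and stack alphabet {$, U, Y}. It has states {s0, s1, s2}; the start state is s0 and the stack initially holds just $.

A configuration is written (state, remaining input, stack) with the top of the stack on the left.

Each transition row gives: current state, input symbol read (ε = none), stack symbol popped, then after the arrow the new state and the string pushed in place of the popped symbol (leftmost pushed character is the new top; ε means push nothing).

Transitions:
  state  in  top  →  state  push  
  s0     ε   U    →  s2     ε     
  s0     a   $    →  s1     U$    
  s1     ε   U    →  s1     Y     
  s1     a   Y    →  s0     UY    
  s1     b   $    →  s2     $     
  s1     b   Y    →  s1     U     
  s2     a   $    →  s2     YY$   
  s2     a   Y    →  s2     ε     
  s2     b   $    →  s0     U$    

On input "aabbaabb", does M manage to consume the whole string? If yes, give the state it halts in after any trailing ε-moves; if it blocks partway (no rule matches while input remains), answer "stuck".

(s0, aabbaabb, $) ⊢ (s1, abbaabb, U$) ⊢ (s1, abbaabb, Y$) ⊢ (s0, bbaabb, UY$) ⊢ (s2, bbaabb, Y$)
No transition for (s2, b, top Y); M blocks with input bbaabb remaining.

stuck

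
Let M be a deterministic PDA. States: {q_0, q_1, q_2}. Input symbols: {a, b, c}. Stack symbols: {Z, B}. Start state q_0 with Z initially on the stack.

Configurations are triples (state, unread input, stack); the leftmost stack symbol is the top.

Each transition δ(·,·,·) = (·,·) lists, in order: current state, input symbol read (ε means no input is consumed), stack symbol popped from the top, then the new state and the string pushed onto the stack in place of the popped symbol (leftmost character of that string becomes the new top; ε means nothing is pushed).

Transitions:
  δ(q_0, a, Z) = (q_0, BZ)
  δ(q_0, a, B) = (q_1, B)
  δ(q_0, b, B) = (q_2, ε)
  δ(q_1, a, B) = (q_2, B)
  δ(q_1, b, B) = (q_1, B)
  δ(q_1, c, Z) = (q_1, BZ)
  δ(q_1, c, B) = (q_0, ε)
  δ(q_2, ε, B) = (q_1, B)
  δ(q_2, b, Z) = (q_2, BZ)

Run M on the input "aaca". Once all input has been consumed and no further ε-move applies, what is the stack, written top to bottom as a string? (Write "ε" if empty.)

BZ

(q_0, aaca, Z)
  read a, top Z: go to q_0, push BZ → (q_0, aca, BZ)
  read a, top B: go to q_1, push B → (q_1, ca, BZ)
  read c, top B: go to q_0, push ε → (q_0, a, Z)
  read a, top Z: go to q_0, push BZ → (q_0, ε, BZ)
All input consumed in state q_0 with stack BZ.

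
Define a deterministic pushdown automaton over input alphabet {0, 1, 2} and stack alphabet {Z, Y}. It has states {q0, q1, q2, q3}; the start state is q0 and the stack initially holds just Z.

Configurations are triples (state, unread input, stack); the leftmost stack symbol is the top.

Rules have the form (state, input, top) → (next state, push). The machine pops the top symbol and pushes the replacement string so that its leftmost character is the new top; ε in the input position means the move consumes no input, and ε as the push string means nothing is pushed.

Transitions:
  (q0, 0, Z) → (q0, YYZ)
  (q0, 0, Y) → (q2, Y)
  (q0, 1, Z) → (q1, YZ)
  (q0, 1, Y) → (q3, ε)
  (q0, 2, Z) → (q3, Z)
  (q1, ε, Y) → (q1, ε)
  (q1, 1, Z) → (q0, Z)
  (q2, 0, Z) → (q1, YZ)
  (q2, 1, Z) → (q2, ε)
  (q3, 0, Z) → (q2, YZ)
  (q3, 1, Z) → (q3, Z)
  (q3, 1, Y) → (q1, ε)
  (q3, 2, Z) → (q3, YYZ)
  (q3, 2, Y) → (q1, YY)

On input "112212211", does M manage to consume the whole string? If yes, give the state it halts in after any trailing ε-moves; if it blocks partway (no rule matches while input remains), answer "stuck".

stuck

(q0, 112212211, Z)
  read 1, top Z: go to q1, push YZ → (q1, 12212211, YZ)
  ε-move, top Y: go to q1, push ε → (q1, 12212211, Z)
  read 1, top Z: go to q0, push Z → (q0, 2212211, Z)
  read 2, top Z: go to q3, push Z → (q3, 212211, Z)
  read 2, top Z: go to q3, push YYZ → (q3, 12211, YYZ)
  read 1, top Y: go to q1, push ε → (q1, 2211, YZ)
  ε-move, top Y: go to q1, push ε → (q1, 2211, Z)
No transition for (q1, 2, top Z); M blocks with input 2211 remaining.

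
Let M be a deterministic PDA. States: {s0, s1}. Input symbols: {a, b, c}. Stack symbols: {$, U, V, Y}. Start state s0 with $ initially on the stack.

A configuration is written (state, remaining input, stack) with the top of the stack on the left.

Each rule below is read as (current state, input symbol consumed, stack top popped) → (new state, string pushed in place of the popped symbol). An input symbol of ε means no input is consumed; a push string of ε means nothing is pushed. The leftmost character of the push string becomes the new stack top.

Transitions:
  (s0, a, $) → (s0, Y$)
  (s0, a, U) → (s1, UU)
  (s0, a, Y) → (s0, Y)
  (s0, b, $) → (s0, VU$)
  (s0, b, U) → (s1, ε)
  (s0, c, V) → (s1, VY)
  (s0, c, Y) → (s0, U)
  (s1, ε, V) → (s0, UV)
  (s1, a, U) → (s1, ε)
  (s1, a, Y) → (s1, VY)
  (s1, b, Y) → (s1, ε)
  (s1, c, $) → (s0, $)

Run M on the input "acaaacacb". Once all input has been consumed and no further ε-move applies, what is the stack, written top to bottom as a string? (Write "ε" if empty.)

$

(s0, acaaacacb, $)
  read a, top $: go to s0, push Y$ → (s0, caaacacb, Y$)
  read c, top Y: go to s0, push U → (s0, aaacacb, U$)
  read a, top U: go to s1, push UU → (s1, aacacb, UU$)
  read a, top U: go to s1, push ε → (s1, acacb, U$)
  read a, top U: go to s1, push ε → (s1, cacb, $)
  read c, top $: go to s0, push $ → (s0, acb, $)
  read a, top $: go to s0, push Y$ → (s0, cb, Y$)
  read c, top Y: go to s0, push U → (s0, b, U$)
  read b, top U: go to s1, push ε → (s1, ε, $)
All input consumed in state s1 with stack $.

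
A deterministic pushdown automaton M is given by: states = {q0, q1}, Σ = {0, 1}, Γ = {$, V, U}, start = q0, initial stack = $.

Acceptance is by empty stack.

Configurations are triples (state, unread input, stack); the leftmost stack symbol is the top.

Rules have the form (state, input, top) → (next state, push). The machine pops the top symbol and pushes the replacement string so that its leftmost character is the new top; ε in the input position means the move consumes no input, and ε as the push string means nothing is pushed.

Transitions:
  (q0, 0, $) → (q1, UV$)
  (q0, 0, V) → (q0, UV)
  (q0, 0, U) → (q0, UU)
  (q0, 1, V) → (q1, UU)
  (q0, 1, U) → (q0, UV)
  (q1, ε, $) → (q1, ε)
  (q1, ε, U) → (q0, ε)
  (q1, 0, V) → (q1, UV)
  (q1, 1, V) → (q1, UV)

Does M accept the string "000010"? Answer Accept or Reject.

Reject

(q0, 000010, $)
  read 0, top $: go to q1, push UV$ → (q1, 00010, UV$)
  ε-move, top U: go to q0, push ε → (q0, 00010, V$)
  read 0, top V: go to q0, push UV → (q0, 0010, UV$)
  read 0, top U: go to q0, push UU → (q0, 010, UUV$)
  read 0, top U: go to q0, push UU → (q0, 10, UUUV$)
  read 1, top U: go to q0, push UV → (q0, 0, UVUUV$)
  read 0, top U: go to q0, push UU → (q0, ε, UUVUUV$)
All input consumed; stack is UUVUUV$, not empty, and no further ε-move applies.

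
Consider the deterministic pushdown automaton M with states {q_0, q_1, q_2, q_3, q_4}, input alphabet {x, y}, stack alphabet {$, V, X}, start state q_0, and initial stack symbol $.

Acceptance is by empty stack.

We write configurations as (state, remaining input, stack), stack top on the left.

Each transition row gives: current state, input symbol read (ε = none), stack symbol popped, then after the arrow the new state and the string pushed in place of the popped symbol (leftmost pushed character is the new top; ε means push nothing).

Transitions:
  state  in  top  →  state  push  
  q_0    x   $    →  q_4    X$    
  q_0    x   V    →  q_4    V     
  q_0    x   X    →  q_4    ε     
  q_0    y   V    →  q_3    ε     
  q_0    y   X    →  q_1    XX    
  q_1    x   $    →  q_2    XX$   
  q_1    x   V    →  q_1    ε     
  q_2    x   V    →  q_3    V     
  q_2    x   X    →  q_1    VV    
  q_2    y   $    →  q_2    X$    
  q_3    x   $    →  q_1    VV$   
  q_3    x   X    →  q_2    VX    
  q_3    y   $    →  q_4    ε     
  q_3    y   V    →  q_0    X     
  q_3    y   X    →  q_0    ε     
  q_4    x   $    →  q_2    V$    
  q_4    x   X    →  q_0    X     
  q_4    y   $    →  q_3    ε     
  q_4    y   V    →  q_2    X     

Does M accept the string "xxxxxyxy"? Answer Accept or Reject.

Accept

(q_0, xxxxxyxy, $)
  read x, top $: go to q_4, push X$ → (q_4, xxxxyxy, X$)
  read x, top X: go to q_0, push X → (q_0, xxxyxy, X$)
  read x, top X: go to q_4, push ε → (q_4, xxyxy, $)
  read x, top $: go to q_2, push V$ → (q_2, xyxy, V$)
  read x, top V: go to q_3, push V → (q_3, yxy, V$)
  read y, top V: go to q_0, push X → (q_0, xy, X$)
  read x, top X: go to q_4, push ε → (q_4, y, $)
  read y, top $: go to q_3, push ε → (q_3, ε, ε)
All input consumed and the stack is empty.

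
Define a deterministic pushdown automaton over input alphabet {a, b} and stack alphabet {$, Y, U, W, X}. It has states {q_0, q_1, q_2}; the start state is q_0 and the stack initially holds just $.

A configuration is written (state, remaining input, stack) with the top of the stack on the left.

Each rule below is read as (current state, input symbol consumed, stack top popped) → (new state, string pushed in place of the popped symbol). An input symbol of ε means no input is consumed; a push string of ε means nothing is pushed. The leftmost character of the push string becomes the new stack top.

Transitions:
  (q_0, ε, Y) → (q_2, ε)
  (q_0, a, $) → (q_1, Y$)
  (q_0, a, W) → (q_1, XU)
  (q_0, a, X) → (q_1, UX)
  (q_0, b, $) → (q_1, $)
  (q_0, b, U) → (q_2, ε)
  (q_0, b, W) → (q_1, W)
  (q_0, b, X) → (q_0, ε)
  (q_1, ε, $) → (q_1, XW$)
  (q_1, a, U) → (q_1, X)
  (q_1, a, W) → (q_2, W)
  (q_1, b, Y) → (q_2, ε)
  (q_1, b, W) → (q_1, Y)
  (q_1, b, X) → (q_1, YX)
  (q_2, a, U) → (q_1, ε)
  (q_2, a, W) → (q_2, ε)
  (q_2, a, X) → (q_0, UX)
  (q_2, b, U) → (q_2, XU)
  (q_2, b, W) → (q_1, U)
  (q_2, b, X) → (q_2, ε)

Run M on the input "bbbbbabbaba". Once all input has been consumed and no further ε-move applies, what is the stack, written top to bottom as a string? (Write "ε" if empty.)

(q_0, bbbbbabbaba, $)
  read b, top $: go to q_1, push $ → (q_1, bbbbabbaba, $)
  ε-move, top $: go to q_1, push XW$ → (q_1, bbbbabbaba, XW$)
  read b, top X: go to q_1, push YX → (q_1, bbbabbaba, YXW$)
  read b, top Y: go to q_2, push ε → (q_2, bbabbaba, XW$)
  read b, top X: go to q_2, push ε → (q_2, babbaba, W$)
  read b, top W: go to q_1, push U → (q_1, abbaba, U$)
  read a, top U: go to q_1, push X → (q_1, bbaba, X$)
  read b, top X: go to q_1, push YX → (q_1, baba, YX$)
  read b, top Y: go to q_2, push ε → (q_2, aba, X$)
  read a, top X: go to q_0, push UX → (q_0, ba, UX$)
  read b, top U: go to q_2, push ε → (q_2, a, X$)
  read a, top X: go to q_0, push UX → (q_0, ε, UX$)
All input consumed in state q_0 with stack UX$.

UX$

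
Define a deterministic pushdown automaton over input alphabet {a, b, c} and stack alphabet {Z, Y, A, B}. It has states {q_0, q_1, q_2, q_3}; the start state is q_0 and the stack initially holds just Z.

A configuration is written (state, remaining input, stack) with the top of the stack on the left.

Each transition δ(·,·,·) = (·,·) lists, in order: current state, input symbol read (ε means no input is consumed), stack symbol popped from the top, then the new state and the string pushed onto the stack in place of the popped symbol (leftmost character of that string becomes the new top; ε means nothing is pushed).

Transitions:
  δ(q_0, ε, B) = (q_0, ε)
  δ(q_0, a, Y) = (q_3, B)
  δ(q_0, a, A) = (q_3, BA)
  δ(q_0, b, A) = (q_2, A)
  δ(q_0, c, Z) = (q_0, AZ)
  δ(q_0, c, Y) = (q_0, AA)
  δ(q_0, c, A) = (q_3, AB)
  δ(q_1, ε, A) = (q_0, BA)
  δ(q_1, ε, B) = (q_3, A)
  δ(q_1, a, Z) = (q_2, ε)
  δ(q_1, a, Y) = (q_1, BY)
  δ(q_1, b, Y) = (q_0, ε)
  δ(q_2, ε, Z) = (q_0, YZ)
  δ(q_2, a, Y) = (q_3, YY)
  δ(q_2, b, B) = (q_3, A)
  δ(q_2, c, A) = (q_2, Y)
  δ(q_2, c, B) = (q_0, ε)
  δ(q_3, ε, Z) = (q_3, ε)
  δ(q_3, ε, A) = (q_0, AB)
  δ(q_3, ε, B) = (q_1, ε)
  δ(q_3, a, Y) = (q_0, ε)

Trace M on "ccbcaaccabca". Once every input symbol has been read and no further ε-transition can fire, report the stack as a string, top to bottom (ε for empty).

(q_0, ccbcaaccabca, Z)
  read c, top Z: go to q_0, push AZ → (q_0, cbcaaccabca, AZ)
  read c, top A: go to q_3, push AB → (q_3, bcaaccabca, ABZ)
  ε-move, top A: go to q_0, push AB → (q_0, bcaaccabca, ABBZ)
  read b, top A: go to q_2, push A → (q_2, caaccabca, ABBZ)
  read c, top A: go to q_2, push Y → (q_2, aaccabca, YBBZ)
  read a, top Y: go to q_3, push YY → (q_3, accabca, YYBBZ)
  read a, top Y: go to q_0, push ε → (q_0, ccabca, YBBZ)
  read c, top Y: go to q_0, push AA → (q_0, cabca, AABBZ)
  read c, top A: go to q_3, push AB → (q_3, abca, ABABBZ)
  ε-move, top A: go to q_0, push AB → (q_0, abca, ABBABBZ)
  read a, top A: go to q_3, push BA → (q_3, bca, BABBABBZ)
  ε-move, top B: go to q_1, push ε → (q_1, bca, ABBABBZ)
  ε-move, top A: go to q_0, push BA → (q_0, bca, BABBABBZ)
  ε-move, top B: go to q_0, push ε → (q_0, bca, ABBABBZ)
  read b, top A: go to q_2, push A → (q_2, ca, ABBABBZ)
  read c, top A: go to q_2, push Y → (q_2, a, YBBABBZ)
  read a, top Y: go to q_3, push YY → (q_3, ε, YYBBABBZ)
All input consumed in state q_3 with stack YYBBABBZ.

YYBBABBZ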